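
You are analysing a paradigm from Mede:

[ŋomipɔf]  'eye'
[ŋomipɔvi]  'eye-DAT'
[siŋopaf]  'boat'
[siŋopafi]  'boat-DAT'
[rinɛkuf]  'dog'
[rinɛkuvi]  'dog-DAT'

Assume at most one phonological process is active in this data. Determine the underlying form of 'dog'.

In [rinɛkuf] and [rinɛkuvi] the final segment of 'dog' alternates: [f] ~ [v].
The stem 'boat' ([siŋopaf], [siŋopafi]) shows [f] unchanged in both environments, so [f] cannot be basic with [v] derived before the DAT suffix.
The underlying segment must be /v/; voiced obstruents become voiceless word-finally, yielding [f] there.
Hence 'dog' is /rinɛkuv/ underlyingly.

/rinɛkuv/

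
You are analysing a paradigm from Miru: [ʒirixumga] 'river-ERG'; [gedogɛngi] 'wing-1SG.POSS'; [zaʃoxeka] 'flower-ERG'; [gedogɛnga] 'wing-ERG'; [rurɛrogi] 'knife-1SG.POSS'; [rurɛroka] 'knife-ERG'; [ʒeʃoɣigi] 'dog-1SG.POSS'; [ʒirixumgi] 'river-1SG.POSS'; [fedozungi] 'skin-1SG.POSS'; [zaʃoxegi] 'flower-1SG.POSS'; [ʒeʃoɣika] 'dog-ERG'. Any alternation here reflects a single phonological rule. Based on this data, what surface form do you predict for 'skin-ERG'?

[fedozunga]

The ERG morpheme has two allomorphs, [-ga] and [-ka].
By contrast the 1SG.POSS suffix keeps its initial [g] throughout — that segment must be underlying.
So the underlying form is /-ka/, and voiceless stops become voiced after a nasal.
After 'skin', which ends in a nasal, the suffix surfaces as [-ga], giving [fedozunga].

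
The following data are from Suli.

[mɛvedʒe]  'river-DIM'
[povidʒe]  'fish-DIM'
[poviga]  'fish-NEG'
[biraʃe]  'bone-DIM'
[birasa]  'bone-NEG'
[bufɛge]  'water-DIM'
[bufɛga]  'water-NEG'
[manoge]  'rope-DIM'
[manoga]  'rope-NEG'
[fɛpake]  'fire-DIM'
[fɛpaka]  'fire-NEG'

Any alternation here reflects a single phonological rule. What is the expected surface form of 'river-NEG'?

The root 'fish' surfaces as [povidʒe] and [poviga], with a stem-final [dʒ] ~ [g] alternation.
But 'water' keeps [g] in both environments ([bufɛge], [bufɛga]), so there is no rule changing /g/ to [dʒ] before the DIM suffix.
The underlying segment must be /dʒ/; palato-alveolar /dʒ/ and /ʃ/ become [g] and [s] when no front vowel follows, yielding [g] there.
The one attested form of 'river', [mɛvedʒe], shows underlying /mɛvedʒ/. Applying the same rule when no front vowel follows gives [mɛvega].

[mɛvega]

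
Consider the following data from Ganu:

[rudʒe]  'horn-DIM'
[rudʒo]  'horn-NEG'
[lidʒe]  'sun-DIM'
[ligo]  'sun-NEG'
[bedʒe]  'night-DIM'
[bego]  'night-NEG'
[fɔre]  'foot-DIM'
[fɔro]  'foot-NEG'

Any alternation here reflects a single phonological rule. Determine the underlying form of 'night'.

'night' shows [dʒ] ~ [g] at the end of the stem ([bedʒe] vs [bego]).
Compare 'horn', with invariant [dʒ] in [rudʒe] and [rudʒo]: an analysis with underlying /dʒ/ and a rule producing [g] before the NEG suffix would wrongly predict alternation here too.
So /g/ is underlying, and a rule of palatalization before a front vowel — /g/ becomes palato-alveolar [dʒ] before a front vowel — gives [dʒ].
So 'night' = /beg/.

/beg/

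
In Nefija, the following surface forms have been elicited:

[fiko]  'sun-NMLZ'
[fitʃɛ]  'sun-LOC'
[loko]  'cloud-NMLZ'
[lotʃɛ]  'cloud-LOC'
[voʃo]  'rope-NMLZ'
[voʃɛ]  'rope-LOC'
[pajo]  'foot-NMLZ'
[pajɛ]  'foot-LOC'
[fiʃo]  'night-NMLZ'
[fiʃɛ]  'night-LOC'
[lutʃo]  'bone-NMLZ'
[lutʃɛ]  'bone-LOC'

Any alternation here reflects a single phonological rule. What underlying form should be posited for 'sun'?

'sun' shows [k] ~ [tʃ] at the end of the stem ([fiko] vs [fitʃɛ]).
Compare 'bone', with invariant [tʃ] in [lutʃo] and [lutʃɛ]: an analysis with underlying /tʃ/ and a rule producing [k] before the NMLZ suffix would wrongly predict alternation here too.
The underlying segment must be /k/; /k/ becomes palato-alveolar [tʃ] before a front vowel, yielding [tʃ] there.
So 'sun' = /fik/.

/fik/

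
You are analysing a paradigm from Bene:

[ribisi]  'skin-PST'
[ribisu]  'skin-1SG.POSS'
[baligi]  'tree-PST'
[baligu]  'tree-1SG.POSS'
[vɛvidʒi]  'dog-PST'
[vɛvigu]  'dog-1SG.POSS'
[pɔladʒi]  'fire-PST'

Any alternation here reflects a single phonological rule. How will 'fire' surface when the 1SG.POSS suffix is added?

[pɔlagu]

In [vɛvidʒi] and [vɛvigu] the final segment of 'dog' alternates: [dʒ] ~ [g].
But 'tree' keeps [g] in both environments ([baligi], [baligu]), so there is no rule changing /g/ to [dʒ] before the PST suffix.
The alternation reflects depalatalization: palato-alveolar /dʒ/ becomes [g] when no front vowel follows. /dʒ/ is underlying.
From [pɔladʒi] the stem 'fire' is /pɔladʒ/; when no front vowel follows this yields [pɔlagu].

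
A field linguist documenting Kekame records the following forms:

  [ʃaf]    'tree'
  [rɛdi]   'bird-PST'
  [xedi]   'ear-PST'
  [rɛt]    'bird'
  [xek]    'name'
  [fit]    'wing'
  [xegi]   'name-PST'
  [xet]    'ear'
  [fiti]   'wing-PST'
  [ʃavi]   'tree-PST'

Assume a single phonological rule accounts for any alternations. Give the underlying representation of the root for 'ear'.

/xed/

'ear' shows [t] ~ [d] at the end of the stem ([xet] vs [xedi]).
But 'wing' keeps [t] in both environments ([fit], [fiti]), so there is no rule changing /t/ to [d] before the PST suffix.
The alternation reflects word-final obstruent devoicing: voiced obstruents become voiceless word-finally. /d/ is underlying.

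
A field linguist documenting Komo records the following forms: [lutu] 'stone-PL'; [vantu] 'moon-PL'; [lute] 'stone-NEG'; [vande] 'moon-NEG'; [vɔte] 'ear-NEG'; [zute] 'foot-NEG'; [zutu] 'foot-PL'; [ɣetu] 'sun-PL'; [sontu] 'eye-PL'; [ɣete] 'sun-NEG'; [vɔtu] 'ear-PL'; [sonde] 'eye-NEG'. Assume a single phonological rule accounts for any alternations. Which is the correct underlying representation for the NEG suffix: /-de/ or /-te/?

The NEG suffix surfaces as [-de] and [-te], depending on the final segment of the stem.
The PL suffix, which begins with [t], is invariant after every stem; so [t] is not altered by any rule here.
So the underlying form is /-de/, and voiced stops become voiceless after a vowel.

/-de/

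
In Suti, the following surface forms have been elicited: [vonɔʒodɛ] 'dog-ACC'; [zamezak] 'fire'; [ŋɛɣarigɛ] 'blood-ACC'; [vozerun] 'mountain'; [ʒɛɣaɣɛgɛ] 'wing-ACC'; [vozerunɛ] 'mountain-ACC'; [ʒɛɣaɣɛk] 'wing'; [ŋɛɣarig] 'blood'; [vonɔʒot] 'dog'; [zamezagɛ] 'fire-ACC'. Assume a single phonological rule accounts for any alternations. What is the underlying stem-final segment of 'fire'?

The root 'fire' surfaces as [zamezagɛ] and [zamezak], with a stem-final [g] ~ [k] alternation.
The stem 'blood' ([ŋɛɣarigɛ], [ŋɛɣarig]) shows [g] unchanged in both environments, so [g] cannot be basic with [k] derived in isolation.
Therefore /k/ is basic and [g] is derived by intervocalic voicing (voiceless stops become voiced between vowels).

/k/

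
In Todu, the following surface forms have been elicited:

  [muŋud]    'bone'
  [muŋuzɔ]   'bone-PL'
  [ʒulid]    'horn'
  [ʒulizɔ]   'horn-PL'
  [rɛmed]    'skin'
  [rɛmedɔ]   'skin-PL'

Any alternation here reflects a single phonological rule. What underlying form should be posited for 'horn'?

In [ʒulid] and [ʒulizɔ] the final segment of 'horn' alternates: [d] ~ [z].
But 'skin' keeps [d] in both environments ([rɛmed], [rɛmedɔ]), so there is no rule changing /d/ to [z] before the PL suffix.
So /z/ is underlying, and a rule of word-final hardening — voiced fricatives become stops word-finally — gives [d].

/ʒuliz/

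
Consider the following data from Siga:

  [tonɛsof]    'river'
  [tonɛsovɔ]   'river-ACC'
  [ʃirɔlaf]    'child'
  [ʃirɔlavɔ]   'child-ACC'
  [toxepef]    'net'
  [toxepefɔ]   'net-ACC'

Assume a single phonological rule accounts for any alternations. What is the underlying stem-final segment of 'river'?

/v/

The root 'river' surfaces as [tonɛsof] and [tonɛsovɔ], with a stem-final [f] ~ [v] alternation.
If /f/ were underlying and a rule turned it into [v] before the ACC suffix, 'net' would also alternate; but it has [f] in both [toxepef] and [toxepefɔ].
The alternation reflects word-final obstruent devoicing: voiced obstruents become voiceless word-finally. /v/ is underlying.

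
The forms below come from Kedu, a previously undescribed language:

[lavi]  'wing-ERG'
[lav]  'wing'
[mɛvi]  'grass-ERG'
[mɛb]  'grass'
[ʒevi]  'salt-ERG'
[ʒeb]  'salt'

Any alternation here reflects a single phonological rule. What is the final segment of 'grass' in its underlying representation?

In [mɛvi] and [mɛb] the final segment of 'grass' alternates: [v] ~ [b].
If /v/ were underlying and a rule turned it into [b] in isolation, 'wing' would also alternate; but it has [v] in both [lavi] and [lav].
So /b/ is underlying, and a rule of intervocalic spirantization — voiced stops become fricatives between vowels — gives [v].

/b/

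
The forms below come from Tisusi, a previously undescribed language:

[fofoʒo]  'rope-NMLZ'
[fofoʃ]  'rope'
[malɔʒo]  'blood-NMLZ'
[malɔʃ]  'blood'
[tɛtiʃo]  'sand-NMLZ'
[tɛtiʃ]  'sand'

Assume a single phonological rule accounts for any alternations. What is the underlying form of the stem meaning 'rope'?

The root 'rope' surfaces as [fofoʒo] and [fofoʃ], with a stem-final [ʒ] ~ [ʃ] alternation.
If /ʃ/ were underlying and a rule turned it into [ʒ] before the NMLZ suffix, 'sand' would also alternate; but it has [ʃ] in both [tɛtiʃo] and [tɛtiʃ].
The underlying segment must be /ʒ/; voiced obstruents become voiceless word-finally, yielding [ʃ] there.

/fofoʒ/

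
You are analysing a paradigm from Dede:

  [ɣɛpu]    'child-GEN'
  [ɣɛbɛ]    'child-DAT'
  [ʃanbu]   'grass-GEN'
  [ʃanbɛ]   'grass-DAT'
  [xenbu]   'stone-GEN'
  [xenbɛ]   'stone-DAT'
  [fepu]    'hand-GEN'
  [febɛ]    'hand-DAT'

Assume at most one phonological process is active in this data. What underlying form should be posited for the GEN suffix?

/-pu/

The GEN suffix surfaces as [-bu] and [-pu], depending on the final segment of the stem.
By contrast the DAT suffix keeps its initial [b] throughout — that segment must be underlying.
So the underlying form is /-pu/, and voiceless stops become voiced after a nasal.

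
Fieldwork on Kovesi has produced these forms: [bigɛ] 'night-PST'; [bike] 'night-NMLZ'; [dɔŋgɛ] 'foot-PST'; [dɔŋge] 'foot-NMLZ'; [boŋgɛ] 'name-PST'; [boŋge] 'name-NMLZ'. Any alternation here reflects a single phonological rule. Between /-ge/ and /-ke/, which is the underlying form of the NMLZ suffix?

The NMLZ suffix surfaces as [-ge] and [-ke], depending on the final segment of the stem.
The PST suffix, which begins with [g], is invariant after every stem; so [g] is not altered by any rule here.
The NMLZ suffix is therefore /-ke/ underlyingly, with post-nasal voicing: voiceless stops become voiced after a nasal.

/-ke/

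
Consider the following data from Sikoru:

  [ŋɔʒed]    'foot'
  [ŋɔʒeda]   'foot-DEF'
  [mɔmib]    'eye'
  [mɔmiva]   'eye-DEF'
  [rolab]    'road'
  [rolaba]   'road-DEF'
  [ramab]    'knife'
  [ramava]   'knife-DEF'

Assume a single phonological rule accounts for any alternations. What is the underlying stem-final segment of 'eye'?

/v/

'eye' shows [b] ~ [v] at the end of the stem ([mɔmib] vs [mɔmiva]).
If /b/ were underlying and a rule turned it into [v] before the DEF suffix, 'road' would also alternate; but it has [b] in both [rolab] and [rolaba].
So /v/ is underlying, and a rule of word-final hardening — voiced fricatives become stops word-finally — gives [b].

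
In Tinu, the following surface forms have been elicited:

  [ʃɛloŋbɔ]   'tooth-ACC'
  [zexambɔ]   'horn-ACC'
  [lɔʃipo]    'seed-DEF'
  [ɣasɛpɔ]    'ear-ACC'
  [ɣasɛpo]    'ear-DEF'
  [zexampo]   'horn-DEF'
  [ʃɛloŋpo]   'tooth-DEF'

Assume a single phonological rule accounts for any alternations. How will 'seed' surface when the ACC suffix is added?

[lɔʃipɔ]

The ACC suffix surfaces as [-bɔ] and [-pɔ], depending on the final segment of the stem.
By contrast the DEF suffix keeps its initial [p] throughout — that segment must be underlying.
The ACC suffix is therefore /-bɔ/ underlyingly, with post-vocalic devoicing: voiced stops become voiceless after a vowel.
After 'seed', which ends in a vowel, the suffix surfaces as [-pɔ], giving [lɔʃipɔ].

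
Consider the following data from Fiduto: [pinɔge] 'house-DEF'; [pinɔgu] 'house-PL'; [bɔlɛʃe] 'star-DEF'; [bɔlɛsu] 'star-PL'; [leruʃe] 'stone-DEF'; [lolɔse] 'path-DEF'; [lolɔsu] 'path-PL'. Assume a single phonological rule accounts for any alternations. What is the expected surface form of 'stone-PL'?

[lerusu]

In [bɔlɛʃe] and [bɔlɛsu] the final segment of 'star' alternates: [ʃ] ~ [s].
If /s/ were underlying and a rule turned it into [ʃ] before the DEF suffix, 'path' would also alternate; but it has [s] in both [lolɔse] and [lolɔsu].
So /ʃ/ is underlying, and a rule of depalatalization — palato-alveolar /ʃ/ becomes [s] when no front vowel follows — gives [s].
The one attested form of 'stone', [leruʃe], shows underlying /leruʃ/. Applying the same rule when no front vowel follows gives [lerusu].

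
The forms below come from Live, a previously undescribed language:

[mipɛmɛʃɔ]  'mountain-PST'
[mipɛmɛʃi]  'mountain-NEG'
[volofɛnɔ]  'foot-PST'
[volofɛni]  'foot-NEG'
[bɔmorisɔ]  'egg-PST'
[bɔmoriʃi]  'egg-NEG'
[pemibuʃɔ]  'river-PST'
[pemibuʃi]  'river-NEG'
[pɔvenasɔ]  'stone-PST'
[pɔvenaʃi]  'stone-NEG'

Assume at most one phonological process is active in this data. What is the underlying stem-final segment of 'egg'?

/s/

'egg' shows [s] ~ [ʃ] at the end of the stem ([bɔmorisɔ] vs [bɔmoriʃi]).
The stem 'river' ([pemibuʃɔ], [pemibuʃi]) shows [ʃ] unchanged in both environments, so [ʃ] cannot be basic with [s] derived before the PST suffix.
The alternation reflects palatalization before a front vowel: /s/ becomes palato-alveolar [ʃ] before a front vowel. /s/ is underlying.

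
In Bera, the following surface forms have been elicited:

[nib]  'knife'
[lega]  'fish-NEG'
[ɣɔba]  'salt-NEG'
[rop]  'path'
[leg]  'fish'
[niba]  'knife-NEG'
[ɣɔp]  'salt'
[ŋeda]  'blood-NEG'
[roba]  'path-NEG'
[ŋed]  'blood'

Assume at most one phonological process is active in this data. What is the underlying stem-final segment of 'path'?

'path' shows [b] ~ [p] at the end of the stem ([roba] vs [rop]).
If /b/ were underlying and a rule turned it into [p] in isolation, 'knife' would also alternate; but it has [b] in both [niba] and [nib].
So /p/ is underlying, and a rule of intervocalic voicing — voiceless stops become voiced between vowels — gives [b].

/p/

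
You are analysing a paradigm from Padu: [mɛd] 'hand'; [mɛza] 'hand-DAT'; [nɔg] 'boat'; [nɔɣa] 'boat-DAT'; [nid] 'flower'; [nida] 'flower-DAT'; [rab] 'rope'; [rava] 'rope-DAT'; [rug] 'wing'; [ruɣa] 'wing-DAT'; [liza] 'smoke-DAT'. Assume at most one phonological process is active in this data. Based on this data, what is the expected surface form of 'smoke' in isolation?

'hand' shows [d] ~ [z] at the end of the stem ([mɛd] vs [mɛza]).
But 'flower' keeps [d] in both environments ([nid], [nida]), so there is no rule changing /d/ to [z] before the DAT suffix.
The underlying segment must be /z/; voiced fricatives become stops word-finally, yielding [d] there.
From [liza] the stem 'smoke' is /liz/; word-finally this yields [lid].

[lid]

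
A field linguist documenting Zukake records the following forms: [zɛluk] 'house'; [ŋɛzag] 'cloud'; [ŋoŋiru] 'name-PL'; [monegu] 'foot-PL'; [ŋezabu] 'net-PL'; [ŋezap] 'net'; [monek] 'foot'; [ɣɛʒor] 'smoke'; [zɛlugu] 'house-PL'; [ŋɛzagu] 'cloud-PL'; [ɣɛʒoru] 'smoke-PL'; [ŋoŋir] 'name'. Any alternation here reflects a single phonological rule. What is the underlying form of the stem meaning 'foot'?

/monek/

The stem for 'foot' ends in [k] in [monek] but [g] in [monegu].
If /g/ were underlying and a rule turned it into [k] in isolation, 'cloud' would also alternate; but it has [g] in both [ŋɛzag] and [ŋɛzagu].
So /k/ is underlying, and a rule of intervocalic voicing — voiceless stops become voiced between vowels — gives [g].
So 'foot' = /monek/.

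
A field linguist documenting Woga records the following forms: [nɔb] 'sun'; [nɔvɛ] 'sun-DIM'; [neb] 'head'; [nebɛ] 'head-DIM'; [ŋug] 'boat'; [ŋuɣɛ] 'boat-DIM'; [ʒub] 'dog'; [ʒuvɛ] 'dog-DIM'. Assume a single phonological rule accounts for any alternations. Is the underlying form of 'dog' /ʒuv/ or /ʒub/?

/ʒuv/

In [ʒub] and [ʒuvɛ] the final segment of 'dog' alternates: [b] ~ [v].
The stem 'head' ([neb], [nebɛ]) shows [b] unchanged in both environments, so [b] cannot be basic with [v] derived before the DIM suffix.
The underlying segment must be /v/; voiced fricatives become stops word-finally, yielding [b] there.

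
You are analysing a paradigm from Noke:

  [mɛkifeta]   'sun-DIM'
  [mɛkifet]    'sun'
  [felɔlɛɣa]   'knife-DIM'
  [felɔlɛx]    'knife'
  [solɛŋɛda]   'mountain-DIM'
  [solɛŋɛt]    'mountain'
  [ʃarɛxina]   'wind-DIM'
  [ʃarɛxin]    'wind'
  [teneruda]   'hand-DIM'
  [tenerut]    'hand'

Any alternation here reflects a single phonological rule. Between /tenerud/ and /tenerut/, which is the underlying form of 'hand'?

The stem for 'hand' ends in [d] in [teneruda] but [t] in [tenerut].
But 'sun' keeps [t] in both environments ([mɛkifeta], [mɛkifet]), so there is no rule changing /t/ to [d] before the DIM suffix.
The alternation reflects word-final obstruent devoicing: voiced obstruents become voiceless word-finally. /d/ is underlying.

/tenerud/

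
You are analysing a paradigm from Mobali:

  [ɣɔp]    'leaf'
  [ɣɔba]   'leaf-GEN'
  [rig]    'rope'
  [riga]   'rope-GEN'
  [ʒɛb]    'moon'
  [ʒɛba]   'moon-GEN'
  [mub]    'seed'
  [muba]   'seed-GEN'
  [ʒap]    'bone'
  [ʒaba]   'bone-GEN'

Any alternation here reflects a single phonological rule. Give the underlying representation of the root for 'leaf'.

The stem for 'leaf' ends in [p] in [ɣɔp] but [b] in [ɣɔba].
Compare 'moon', with invariant [b] in [ʒɛb] and [ʒɛba]: an analysis with underlying /b/ and a rule producing [p] in isolation would wrongly predict alternation here too.
The alternation reflects intervocalic voicing: voiceless stops become voiced between vowels. /p/ is underlying.

/ɣɔp/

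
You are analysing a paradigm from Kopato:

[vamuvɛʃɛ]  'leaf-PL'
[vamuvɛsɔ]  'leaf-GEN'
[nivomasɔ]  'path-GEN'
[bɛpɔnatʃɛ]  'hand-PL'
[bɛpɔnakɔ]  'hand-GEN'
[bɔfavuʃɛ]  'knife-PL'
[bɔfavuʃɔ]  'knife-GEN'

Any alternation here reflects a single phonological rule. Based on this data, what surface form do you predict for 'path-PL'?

'leaf' shows [ʃ] ~ [s] at the end of the stem ([vamuvɛʃɛ] vs [vamuvɛsɔ]).
But 'knife' keeps [ʃ] in both environments ([bɔfavuʃɛ], [bɔfavuʃɔ]), so there is no rule changing /ʃ/ to [s] before the GEN suffix.
The alternation reflects palatalization before a front vowel: /k/ and /s/ become palato-alveolar [tʃ] and [ʃ] before a front vowel. /s/ is underlying.
The one attested form of 'path', [nivomasɔ], shows underlying /nivomas/. Applying the same rule before a front vowel gives [nivomaʃɛ].

[nivomaʃɛ]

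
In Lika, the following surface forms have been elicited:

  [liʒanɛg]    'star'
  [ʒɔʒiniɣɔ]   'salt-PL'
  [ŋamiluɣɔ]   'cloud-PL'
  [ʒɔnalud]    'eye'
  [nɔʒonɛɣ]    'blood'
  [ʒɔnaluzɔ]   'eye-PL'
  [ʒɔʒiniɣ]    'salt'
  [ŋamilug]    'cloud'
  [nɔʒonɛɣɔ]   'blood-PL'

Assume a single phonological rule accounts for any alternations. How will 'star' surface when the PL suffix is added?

[liʒanɛɣɔ]

The stem for 'cloud' ends in [g] in [ŋamilug] but [ɣ] in [ŋamiluɣɔ].
The stem 'salt' ([ʒɔʒiniɣ], [ʒɔʒiniɣɔ]) shows [ɣ] unchanged in both environments, so [ɣ] cannot be basic with [g] derived in isolation.
The underlying segment must be /g/; voiced stops become fricatives between vowels, yielding [ɣ] there.
The one attested form of 'star', [liʒanɛg], shows underlying /liʒanɛg/. Applying the same rule between vowels gives [liʒanɛɣɔ].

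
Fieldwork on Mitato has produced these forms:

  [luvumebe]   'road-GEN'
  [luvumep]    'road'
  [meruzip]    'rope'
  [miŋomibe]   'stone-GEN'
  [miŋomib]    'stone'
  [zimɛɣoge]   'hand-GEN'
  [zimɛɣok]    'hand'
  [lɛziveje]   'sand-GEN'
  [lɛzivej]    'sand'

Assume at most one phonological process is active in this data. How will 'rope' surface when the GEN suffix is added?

[meruzibe]

'road' shows [b] ~ [p] at the end of the stem ([luvumebe] vs [luvumep]).
The stem 'stone' ([miŋomibe], [miŋomib]) shows [b] unchanged in both environments, so [b] cannot be basic with [p] derived in isolation.
The alternation reflects intervocalic voicing: voiceless stops become voiced between vowels. /p/ is underlying.
From [meruzip] the stem 'rope' is /meruzip/; between vowels this yields [meruzibe].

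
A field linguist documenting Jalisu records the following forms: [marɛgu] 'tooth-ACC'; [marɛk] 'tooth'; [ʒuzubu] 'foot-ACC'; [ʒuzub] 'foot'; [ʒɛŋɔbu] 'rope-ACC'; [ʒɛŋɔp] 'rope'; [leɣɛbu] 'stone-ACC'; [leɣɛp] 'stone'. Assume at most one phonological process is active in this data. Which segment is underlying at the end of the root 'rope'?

The stem for 'rope' ends in [b] in [ʒɛŋɔbu] but [p] in [ʒɛŋɔp].
If /b/ were underlying and a rule turned it into [p] in isolation, 'foot' would also alternate; but it has [b] in both [ʒuzubu] and [ʒuzub].
The underlying segment must be /p/; voiceless stops become voiced between vowels, yielding [b] there.

/p/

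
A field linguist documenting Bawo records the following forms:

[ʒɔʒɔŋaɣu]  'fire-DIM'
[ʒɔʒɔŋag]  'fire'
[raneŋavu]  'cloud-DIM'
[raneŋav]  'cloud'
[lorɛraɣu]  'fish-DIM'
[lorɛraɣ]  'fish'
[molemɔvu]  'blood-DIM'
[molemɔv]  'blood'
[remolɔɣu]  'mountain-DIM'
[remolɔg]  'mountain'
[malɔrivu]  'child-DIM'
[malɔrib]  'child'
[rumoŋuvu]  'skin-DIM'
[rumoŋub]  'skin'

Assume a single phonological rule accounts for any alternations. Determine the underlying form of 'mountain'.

The stem for 'mountain' ends in [ɣ] in [remolɔɣu] but [g] in [remolɔg].
The stem 'fish' ([lorɛraɣu], [lorɛraɣ]) shows [ɣ] unchanged in both environments, so [ɣ] cannot be basic with [g] derived in isolation.
Therefore /g/ is basic and [ɣ] is derived by intervocalic spirantization (voiced stops become fricatives between vowels).
So 'mountain' = /remolɔg/.

/remolɔg/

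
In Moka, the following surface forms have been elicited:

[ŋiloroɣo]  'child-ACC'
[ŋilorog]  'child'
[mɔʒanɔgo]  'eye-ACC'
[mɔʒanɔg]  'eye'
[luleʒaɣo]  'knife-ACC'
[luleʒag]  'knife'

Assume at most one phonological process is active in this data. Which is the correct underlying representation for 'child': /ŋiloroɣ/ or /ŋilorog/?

/ŋiloroɣ/

The stem for 'child' ends in [ɣ] in [ŋiloroɣo] but [g] in [ŋilorog].
Compare 'eye', with invariant [g] in [mɔʒanɔgo] and [mɔʒanɔg]: an analysis with underlying /g/ and a rule producing [ɣ] before the ACC suffix would wrongly predict alternation here too.
The alternation reflects word-final hardening: voiced fricatives become stops word-finally. /ɣ/ is underlying.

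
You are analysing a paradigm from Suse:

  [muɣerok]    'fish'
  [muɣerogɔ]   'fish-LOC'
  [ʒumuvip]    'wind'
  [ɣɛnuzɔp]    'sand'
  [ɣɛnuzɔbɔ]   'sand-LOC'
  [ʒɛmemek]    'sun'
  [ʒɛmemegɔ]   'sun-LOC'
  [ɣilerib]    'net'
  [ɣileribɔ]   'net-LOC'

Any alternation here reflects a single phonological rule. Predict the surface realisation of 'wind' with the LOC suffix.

[ʒumuvibɔ]

The stem for 'sand' ends in [p] in [ɣɛnuzɔp] but [b] in [ɣɛnuzɔbɔ].
But 'net' keeps [b] in both environments ([ɣilerib], [ɣileribɔ]), so there is no rule changing /b/ to [p] in isolation.
So /p/ is underlying, and a rule of intervocalic voicing — voiceless stops become voiced between vowels — gives [b].
The one attested form of 'wind', [ʒumuvip], shows underlying /ʒumuvip/. Applying the same rule between vowels gives [ʒumuvibɔ].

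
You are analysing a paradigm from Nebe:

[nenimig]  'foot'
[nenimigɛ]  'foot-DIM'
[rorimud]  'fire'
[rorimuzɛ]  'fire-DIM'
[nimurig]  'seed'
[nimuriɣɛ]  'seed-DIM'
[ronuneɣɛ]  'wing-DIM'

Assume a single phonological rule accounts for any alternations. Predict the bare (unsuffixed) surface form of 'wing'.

The stem for 'seed' ends in [g] in [nimurig] but [ɣ] in [nimuriɣɛ].
But 'foot' keeps [g] in both environments ([nenimig], [nenimigɛ]), so there is no rule changing /g/ to [ɣ] before the DIM suffix.
So /ɣ/ is underlying, and a rule of word-final hardening — voiced fricatives become stops word-finally — gives [g].
The one attested form of 'wing', [ronuneɣɛ], shows underlying /ronuneɣ/. Applying the same rule word-finally gives [ronuneg].

[ronuneg]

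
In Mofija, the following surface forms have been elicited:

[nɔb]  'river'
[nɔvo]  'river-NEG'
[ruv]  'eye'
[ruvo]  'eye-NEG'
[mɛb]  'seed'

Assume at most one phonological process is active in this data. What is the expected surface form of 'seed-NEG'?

[mɛvo]

In [nɔb] and [nɔvo] the final segment of 'river' alternates: [b] ~ [v].
If /v/ were underlying and a rule turned it into [b] in isolation, 'eye' would also alternate; but it has [v] in both [ruv] and [ruvo].
The alternation reflects intervocalic spirantization: voiced stops become fricatives between vowels. /b/ is underlying.
From [mɛb] the stem 'seed' is /mɛb/; between vowels this yields [mɛvo].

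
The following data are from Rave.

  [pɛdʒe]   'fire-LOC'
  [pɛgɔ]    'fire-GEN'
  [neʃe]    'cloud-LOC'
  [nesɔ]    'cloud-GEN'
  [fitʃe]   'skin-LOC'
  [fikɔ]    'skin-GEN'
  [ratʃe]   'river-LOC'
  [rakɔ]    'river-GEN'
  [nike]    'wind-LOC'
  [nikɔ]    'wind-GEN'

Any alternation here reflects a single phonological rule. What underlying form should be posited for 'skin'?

/fitʃ/

The stem for 'skin' ends in [tʃ] in [fitʃe] but [k] in [fikɔ].
But 'wind' keeps [k] in both environments ([nike], [nikɔ]), so there is no rule changing /k/ to [tʃ] before the LOC suffix.
The underlying segment must be /tʃ/; palato-alveolar /tʃ/, /dʒ/ and /ʃ/ become [k], [g] and [s] when no front vowel follows, yielding [k] there.
Hence 'skin' is /fitʃ/ underlyingly.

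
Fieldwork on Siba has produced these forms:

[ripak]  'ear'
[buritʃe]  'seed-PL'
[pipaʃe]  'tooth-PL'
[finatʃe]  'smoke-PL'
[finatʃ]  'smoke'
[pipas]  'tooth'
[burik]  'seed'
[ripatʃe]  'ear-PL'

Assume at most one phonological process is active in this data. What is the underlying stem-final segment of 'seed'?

In [buritʃe] and [burik] the final segment of 'seed' alternates: [tʃ] ~ [k].
But 'smoke' keeps [tʃ] in both environments ([finatʃe], [finatʃ]), so there is no rule changing /tʃ/ to [k] in isolation.
So /k/ is underlying, and a rule of palatalization before a front vowel — /k/ and /s/ become palato-alveolar [tʃ] and [ʃ] before a front vowel — gives [tʃ].

/k/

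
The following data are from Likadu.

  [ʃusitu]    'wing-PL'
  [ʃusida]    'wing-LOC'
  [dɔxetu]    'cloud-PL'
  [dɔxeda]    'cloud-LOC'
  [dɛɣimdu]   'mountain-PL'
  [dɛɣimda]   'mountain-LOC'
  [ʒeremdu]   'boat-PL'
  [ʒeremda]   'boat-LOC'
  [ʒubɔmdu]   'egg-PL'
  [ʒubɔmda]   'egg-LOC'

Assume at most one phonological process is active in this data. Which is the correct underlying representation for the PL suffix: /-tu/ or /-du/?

/-tu/

The PL suffix surfaces as [-du] and [-tu], depending on the final segment of the stem.
By contrast the LOC suffix keeps its initial [d] throughout — that segment must be underlying.
So the underlying form is /-tu/, and voiceless stops become voiced after a nasal.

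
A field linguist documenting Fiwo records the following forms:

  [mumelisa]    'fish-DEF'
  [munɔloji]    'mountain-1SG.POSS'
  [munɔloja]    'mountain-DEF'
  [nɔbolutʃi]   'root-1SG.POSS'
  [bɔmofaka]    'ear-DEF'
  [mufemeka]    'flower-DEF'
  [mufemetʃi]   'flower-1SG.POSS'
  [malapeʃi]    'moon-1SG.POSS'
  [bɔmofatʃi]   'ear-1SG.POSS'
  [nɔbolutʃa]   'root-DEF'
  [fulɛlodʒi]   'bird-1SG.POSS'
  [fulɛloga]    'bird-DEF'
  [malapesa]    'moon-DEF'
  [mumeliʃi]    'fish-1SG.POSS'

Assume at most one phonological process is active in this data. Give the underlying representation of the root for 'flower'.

In [mufemeka] and [mufemetʃi] the final segment of 'flower' alternates: [k] ~ [tʃ].
If /tʃ/ were underlying and a rule turned it into [k] before the DEF suffix, 'root' would also alternate; but it has [tʃ] in both [nɔbolutʃa] and [nɔbolutʃi].
The underlying segment must be /k/; /k/, /g/ and /s/ become palato-alveolar [tʃ], [dʒ] and [ʃ] before a front vowel, yielding [tʃ] there.

/mufemek/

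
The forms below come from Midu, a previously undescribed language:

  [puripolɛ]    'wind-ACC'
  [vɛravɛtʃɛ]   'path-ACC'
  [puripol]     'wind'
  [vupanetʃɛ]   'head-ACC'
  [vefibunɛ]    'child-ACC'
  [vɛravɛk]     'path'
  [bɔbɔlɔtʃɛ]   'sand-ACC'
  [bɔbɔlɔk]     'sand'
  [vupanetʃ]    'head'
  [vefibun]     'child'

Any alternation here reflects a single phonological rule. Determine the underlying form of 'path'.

The root 'path' surfaces as [vɛravɛk] and [vɛravɛtʃɛ], with a stem-final [k] ~ [tʃ] alternation.
But 'head' keeps [tʃ] in both environments ([vupanetʃ], [vupanetʃɛ]), so there is no rule changing /tʃ/ to [k] in isolation.
The underlying segment must be /k/; /k/ becomes palato-alveolar [tʃ] before a front vowel, yielding [tʃ] there.

/vɛravɛk/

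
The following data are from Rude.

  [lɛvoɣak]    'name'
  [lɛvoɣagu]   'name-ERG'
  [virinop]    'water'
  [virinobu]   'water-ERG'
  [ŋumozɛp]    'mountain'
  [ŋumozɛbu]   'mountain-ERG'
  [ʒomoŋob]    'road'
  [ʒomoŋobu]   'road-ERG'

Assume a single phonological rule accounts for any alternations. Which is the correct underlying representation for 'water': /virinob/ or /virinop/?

/virinop/

In [virinop] and [virinobu] the final segment of 'water' alternates: [p] ~ [b].
If /b/ were underlying and a rule turned it into [p] in isolation, 'road' would also alternate; but it has [b] in both [ʒomoŋob] and [ʒomoŋobu].
Therefore /p/ is basic and [b] is derived by intervocalic voicing (voiceless stops become voiced between vowels).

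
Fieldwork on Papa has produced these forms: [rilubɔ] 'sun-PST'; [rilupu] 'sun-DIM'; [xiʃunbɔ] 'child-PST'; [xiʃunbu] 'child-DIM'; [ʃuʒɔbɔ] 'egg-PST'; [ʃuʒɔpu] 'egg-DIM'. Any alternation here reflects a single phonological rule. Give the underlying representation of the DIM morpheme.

/-pu/

The DIM morpheme has two allomorphs, [-bu] and [-pu].
By contrast the PST suffix keeps its initial [b] throughout — that segment must be underlying.
The DIM suffix is therefore /-pu/ underlyingly, with post-nasal voicing: voiceless stops become voiced after a nasal.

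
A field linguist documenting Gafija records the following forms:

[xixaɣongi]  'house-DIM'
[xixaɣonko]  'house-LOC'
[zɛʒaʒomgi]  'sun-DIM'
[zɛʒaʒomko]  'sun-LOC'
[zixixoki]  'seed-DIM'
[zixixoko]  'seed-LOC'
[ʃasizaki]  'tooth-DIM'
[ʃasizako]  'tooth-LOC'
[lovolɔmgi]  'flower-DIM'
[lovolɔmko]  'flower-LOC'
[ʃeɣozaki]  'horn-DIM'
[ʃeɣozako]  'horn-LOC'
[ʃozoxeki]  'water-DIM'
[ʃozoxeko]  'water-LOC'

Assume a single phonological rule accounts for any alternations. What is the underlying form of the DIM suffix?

/-gi/

The DIM morpheme has two allomorphs, [-gi] and [-ki].
The LOC suffix, which begins with [k], is invariant after every stem; so [k] is not altered by any rule here.
The DIM suffix is therefore /-gi/ underlyingly, with post-vocalic devoicing: voiced stops become voiceless after a vowel.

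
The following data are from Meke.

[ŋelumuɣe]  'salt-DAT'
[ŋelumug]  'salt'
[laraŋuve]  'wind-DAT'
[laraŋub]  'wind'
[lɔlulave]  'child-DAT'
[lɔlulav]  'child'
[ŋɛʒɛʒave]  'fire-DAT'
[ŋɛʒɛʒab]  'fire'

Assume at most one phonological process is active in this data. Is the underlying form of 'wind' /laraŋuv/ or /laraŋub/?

In [laraŋuve] and [laraŋub] the final segment of 'wind' alternates: [v] ~ [b].
If /v/ were underlying and a rule turned it into [b] in isolation, 'child' would also alternate; but it has [v] in both [lɔlulave] and [lɔlulav].
The alternation reflects intervocalic spirantization: voiced stops become fricatives between vowels. /b/ is underlying.

/laraŋub/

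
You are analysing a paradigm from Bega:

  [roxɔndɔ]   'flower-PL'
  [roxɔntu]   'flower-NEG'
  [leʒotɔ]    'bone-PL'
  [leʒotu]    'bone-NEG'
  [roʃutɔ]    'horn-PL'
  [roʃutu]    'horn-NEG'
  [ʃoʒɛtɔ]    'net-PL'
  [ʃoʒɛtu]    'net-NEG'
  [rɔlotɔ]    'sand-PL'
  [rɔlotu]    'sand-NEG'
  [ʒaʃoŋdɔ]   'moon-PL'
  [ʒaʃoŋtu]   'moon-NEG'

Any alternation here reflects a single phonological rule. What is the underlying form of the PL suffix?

/-dɔ/

The PL morpheme has two allomorphs, [-dɔ] and [-tɔ].
The NEG suffix, which begins with [t], is invariant after every stem; so [t] is not altered by any rule here.
The PL suffix is therefore /-dɔ/ underlyingly, with post-vocalic devoicing: voiced stops become voiceless after a vowel.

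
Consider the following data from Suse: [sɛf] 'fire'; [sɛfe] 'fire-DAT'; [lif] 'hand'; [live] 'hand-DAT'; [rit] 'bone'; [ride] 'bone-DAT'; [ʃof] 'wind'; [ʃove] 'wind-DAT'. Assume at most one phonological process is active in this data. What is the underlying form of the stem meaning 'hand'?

'hand' shows [f] ~ [v] at the end of the stem ([lif] vs [live]).
But 'fire' keeps [f] in both environments ([sɛf], [sɛfe]), so there is no rule changing /f/ to [v] before the DAT suffix.
Therefore /v/ is basic and [f] is derived by word-final obstruent devoicing (voiced obstruents become voiceless word-finally).
So 'hand' = /liv/.

/liv/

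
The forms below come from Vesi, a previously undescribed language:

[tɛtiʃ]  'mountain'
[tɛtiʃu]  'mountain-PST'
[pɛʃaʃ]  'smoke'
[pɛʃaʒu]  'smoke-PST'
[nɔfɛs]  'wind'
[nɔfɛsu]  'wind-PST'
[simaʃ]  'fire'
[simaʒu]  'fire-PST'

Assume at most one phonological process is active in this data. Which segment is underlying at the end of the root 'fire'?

/ʒ/

The root 'fire' surfaces as [simaʃ] and [simaʒu], with a stem-final [ʃ] ~ [ʒ] alternation.
But 'mountain' keeps [ʃ] in both environments ([tɛtiʃ], [tɛtiʃu]), so there is no rule changing /ʃ/ to [ʒ] before the PST suffix.
The underlying segment must be /ʒ/; voiced obstruents become voiceless word-finally, yielding [ʃ] there.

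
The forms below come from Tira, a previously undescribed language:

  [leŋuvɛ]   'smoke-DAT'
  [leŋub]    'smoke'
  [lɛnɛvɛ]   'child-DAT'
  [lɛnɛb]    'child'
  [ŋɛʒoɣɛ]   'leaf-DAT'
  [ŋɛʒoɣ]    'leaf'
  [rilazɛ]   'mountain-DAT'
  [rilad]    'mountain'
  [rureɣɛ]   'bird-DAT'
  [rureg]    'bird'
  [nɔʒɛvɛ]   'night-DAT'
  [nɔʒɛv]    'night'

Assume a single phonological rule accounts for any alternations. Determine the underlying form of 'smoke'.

/leŋub/

The root 'smoke' surfaces as [leŋuvɛ] and [leŋub], with a stem-final [v] ~ [b] alternation.
But 'night' keeps [v] in both environments ([nɔʒɛvɛ], [nɔʒɛv]), so there is no rule changing /v/ to [b] in isolation.
The alternation reflects intervocalic spirantization: voiced stops become fricatives between vowels. /b/ is underlying.
The underlying form of 'smoke' is therefore /leŋub/.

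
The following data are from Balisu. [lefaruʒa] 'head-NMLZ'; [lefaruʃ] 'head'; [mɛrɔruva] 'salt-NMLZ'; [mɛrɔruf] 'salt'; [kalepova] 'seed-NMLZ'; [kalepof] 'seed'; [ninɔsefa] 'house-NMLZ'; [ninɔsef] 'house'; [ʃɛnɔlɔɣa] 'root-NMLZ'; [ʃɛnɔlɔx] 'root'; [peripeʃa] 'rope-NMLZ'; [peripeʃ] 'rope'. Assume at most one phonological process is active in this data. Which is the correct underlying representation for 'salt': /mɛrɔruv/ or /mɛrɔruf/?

/mɛrɔruv/

The stem for 'salt' ends in [v] in [mɛrɔruva] but [f] in [mɛrɔruf].
But 'house' keeps [f] in both environments ([ninɔsefa], [ninɔsef]), so there is no rule changing /f/ to [v] before the NMLZ suffix.
The alternation reflects word-final obstruent devoicing: voiced obstruents become voiceless word-finally. /v/ is underlying.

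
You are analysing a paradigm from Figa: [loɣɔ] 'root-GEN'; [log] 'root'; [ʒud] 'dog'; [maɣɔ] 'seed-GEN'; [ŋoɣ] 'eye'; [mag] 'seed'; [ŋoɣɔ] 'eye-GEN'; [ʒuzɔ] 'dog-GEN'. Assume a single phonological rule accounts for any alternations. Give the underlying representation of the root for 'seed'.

The stem for 'seed' ends in [ɣ] in [maɣɔ] but [g] in [mag].
The stem 'eye' ([ŋoɣɔ], [ŋoɣ]) shows [ɣ] unchanged in both environments, so [ɣ] cannot be basic with [g] derived in isolation.
So /g/ is underlying, and a rule of intervocalic spirantization — voiced stops become fricatives between vowels — gives [ɣ].

/mag/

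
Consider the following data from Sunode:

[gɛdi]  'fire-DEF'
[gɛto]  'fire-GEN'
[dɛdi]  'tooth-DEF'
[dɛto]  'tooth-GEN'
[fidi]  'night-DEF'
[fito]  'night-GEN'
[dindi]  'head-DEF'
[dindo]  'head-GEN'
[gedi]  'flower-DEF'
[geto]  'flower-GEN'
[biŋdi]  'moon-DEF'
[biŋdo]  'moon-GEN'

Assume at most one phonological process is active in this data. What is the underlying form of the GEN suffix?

The GEN suffix surfaces as [-do] and [-to], depending on the final segment of the stem.
By contrast the DEF suffix keeps its initial [d] throughout — that segment must be underlying.
So the underlying form is /-to/, and voiceless stops become voiced after a nasal.

/-to/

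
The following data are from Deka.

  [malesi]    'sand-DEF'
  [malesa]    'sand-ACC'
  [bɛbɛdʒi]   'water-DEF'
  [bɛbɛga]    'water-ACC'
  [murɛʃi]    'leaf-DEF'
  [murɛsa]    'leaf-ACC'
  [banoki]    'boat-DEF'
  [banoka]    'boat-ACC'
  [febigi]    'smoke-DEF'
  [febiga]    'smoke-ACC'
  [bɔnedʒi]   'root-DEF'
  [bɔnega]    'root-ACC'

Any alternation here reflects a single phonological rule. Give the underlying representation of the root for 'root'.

The stem for 'root' ends in [dʒ] in [bɔnedʒi] but [g] in [bɔnega].
But 'smoke' keeps [g] in both environments ([febigi], [febiga]), so there is no rule changing /g/ to [dʒ] before the DEF suffix.
The underlying segment must be /dʒ/; palato-alveolar /dʒ/ and /ʃ/ become [g] and [s] when no front vowel follows, yielding [g] there.
Hence 'root' is /bɔnedʒ/ underlyingly.

/bɔnedʒ/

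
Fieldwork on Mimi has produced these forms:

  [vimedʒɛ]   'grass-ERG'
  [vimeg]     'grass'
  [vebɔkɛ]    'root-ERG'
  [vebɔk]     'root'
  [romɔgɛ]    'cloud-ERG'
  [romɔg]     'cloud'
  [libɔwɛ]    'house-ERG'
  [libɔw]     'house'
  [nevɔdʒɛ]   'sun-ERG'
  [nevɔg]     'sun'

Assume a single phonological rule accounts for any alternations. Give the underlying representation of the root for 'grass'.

/vimedʒ/

The stem for 'grass' ends in [dʒ] in [vimedʒɛ] but [g] in [vimeg].
If /g/ were underlying and a rule turned it into [dʒ] before the ERG suffix, 'cloud' would also alternate; but it has [g] in both [romɔgɛ] and [romɔg].
The alternation reflects depalatalization: palato-alveolar /dʒ/ becomes [g] when no front vowel follows. /dʒ/ is underlying.
So 'grass' = /vimedʒ/.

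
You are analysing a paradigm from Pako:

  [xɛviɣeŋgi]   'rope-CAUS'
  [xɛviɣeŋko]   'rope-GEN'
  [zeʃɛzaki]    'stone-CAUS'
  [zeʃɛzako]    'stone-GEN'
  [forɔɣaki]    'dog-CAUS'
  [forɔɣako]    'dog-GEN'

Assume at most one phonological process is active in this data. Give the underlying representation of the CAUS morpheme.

/-gi/

The CAUS morpheme has two allomorphs, [-gi] and [-ki].
By contrast the GEN suffix keeps its initial [k] throughout — that segment must be underlying.
The CAUS suffix is therefore /-gi/ underlyingly, with post-vocalic devoicing: voiced stops become voiceless after a vowel.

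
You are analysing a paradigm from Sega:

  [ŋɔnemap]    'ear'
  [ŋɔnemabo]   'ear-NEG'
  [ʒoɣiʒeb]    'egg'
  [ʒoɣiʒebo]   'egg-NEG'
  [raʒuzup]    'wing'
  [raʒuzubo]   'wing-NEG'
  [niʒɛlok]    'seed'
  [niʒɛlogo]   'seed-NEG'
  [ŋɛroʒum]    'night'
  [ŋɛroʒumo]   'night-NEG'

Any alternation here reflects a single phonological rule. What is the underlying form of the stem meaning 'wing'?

/raʒuzup/

The stem for 'wing' ends in [p] in [raʒuzup] but [b] in [raʒuzubo].
If /b/ were underlying and a rule turned it into [p] in isolation, 'egg' would also alternate; but it has [b] in both [ʒoɣiʒeb] and [ʒoɣiʒebo].
Therefore /p/ is basic and [b] is derived by intervocalic voicing (voiceless stops become voiced between vowels).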